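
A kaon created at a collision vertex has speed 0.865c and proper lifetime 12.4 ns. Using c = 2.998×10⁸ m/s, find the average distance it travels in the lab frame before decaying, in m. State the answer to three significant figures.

6.41 m

Lorentz factor: γ = (1 − 0.748225)^(−1/2) = 1.9929.
Lab-frame lifetime: Δt = γτ = 1.9929 × 12.4 ns = 24.712 ns.
Distance: d = vΔt = 0.865 × 2.998×10⁸ m/s × 2.4712×10^-8 s = 6.41 m.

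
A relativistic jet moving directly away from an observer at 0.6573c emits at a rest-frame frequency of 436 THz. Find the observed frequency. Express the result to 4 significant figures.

Relativistic Doppler (source moving away): f_obs = f_src · √((1−β)/(1+β)).
With β = 0.6573: factor = √(0.3427/1.6573) = 0.45473.
f_obs = 436 × 0.45473 = 198.3 THz.

198.3 THz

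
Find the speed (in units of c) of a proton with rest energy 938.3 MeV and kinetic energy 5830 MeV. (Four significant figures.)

γ = 1 + K/(mc²) = 1 + 5830/938.3 = 7.2134.
β = √(1 − 1/γ²) = √(1 − 0.0192185) = √0.9807815 = 0.9903.

0.9903c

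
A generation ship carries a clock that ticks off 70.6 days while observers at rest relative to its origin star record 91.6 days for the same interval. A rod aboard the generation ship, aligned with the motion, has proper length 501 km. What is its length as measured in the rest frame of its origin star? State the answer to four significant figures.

γ = Δt/Δτ = 91.6/70.6 = 1.29745.
L = L₀/γ = 501/1.29745 = 386.1 km.

386.1 km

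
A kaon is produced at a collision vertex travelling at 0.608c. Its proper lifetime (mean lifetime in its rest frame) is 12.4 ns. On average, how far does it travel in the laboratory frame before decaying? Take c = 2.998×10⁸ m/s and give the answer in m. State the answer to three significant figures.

2.85 m

Lorentz factor: γ = (1 − 0.369664)^(−1/2) = 1.2595.
Lab-frame lifetime: Δt = γτ = 1.2595 × 12.4 ns = 15.618 ns.
Distance: d = vΔt = 0.608 × 2.998×10⁸ m/s × 1.5618×10^-8 s = 2.85 m.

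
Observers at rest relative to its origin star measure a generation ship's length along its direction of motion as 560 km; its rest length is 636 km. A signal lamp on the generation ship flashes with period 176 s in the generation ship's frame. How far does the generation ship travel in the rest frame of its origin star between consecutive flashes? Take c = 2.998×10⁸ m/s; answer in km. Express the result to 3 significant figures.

γ = L₀/L = 636/560 = 1.13571.
β = √(1 − 1/γ²) = 0.47403. Lab-frame period = γτ = 1.13571×176 s = 199.88 s. Distance = βc × γτ = 0.47403 × 2.998×10⁸ m/s × 199.88 s = 2.8406×10^10 m = 2.84×10^7 km.

2.84×10^7 km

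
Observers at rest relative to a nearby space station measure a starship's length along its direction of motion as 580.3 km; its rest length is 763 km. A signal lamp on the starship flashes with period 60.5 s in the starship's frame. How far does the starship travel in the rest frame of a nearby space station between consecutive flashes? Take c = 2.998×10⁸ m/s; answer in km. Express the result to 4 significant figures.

1.548×10^7 km

From L = L₀/γ: γ = 763/580.3 = 1.31484.
β = √(1 − 1/γ²) = 0.64928. Lab-frame period = γτ = 1.31484×60.5 s = 79.548 s. Distance = βc × γτ = 0.64928 × 2.998×10⁸ m/s × 79.548 s = 1.5484×10^10 m = 1.548×10^7 km.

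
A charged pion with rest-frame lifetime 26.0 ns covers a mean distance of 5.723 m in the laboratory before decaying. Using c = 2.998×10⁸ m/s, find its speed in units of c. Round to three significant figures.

0.592c

Let x = d/(cτ) = 5.723 m / (2.998×10⁸ m/s × 2.600×10^-8 s) = 0.73421. Since d = βγcτ, x = βγ = β/√(1−β²).
Solving: β² = x²/(1+x²) = 0.539064/1.539064 = 0.350254, so β = 0.592.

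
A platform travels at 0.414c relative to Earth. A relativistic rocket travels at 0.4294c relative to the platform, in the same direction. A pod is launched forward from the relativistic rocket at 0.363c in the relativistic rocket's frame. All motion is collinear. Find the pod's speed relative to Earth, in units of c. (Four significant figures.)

Compose velocities in two stages. Stage 1 (into S'): u₁ = (0.363+0.4294)/(1+0.363×0.4294) = 0.68554.
Stage 2 (into S): u = (0.68554+0.414)/(1+0.68554×0.414) = 0.85646, so the speed is 0.8565c.

0.8565c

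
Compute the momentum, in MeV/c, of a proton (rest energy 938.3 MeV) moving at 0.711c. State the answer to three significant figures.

949 MeV/c

Lorentz factor: γ = (1 − 0.505521)^(−1/2) = 1.4221.
Momentum: p = γβ·mc = 1.4221 × 0.711 × 938.3 MeV/c = 949 MeV/c.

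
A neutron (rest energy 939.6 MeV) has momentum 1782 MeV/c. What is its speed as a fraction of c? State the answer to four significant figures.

0.8846c

βγ = pc/(mc²) = 1782/939.6 = 1.8966.
Since γ² = 1 + (βγ)² = 4.59709, γ = √4.59709 = 2.14408, and β = (βγ)/γ = 1.8966/2.14408 = 0.8846.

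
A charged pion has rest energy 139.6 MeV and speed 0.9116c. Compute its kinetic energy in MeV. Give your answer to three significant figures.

With β = 0.9116, γ = 1/√(1 − 0.9116²) = 1/√0.16898544 = 2.4326.
Kinetic energy: K = (γ − 1)mc² = (2.4326 − 1) × 139.6 MeV = 1.4326 × 139.6 = 200 MeV.

200 MeV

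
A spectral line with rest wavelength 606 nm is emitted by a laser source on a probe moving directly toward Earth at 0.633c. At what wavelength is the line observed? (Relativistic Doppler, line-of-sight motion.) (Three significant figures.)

287 nm

Relativistic Doppler for wavelength: λ_obs = λ_src · √((1−β)/(1+β)).
With β = 0.633: factor = √(0.367/1.633) = 0.47407.
λ_obs = 606 × 0.47407 = 287 nm.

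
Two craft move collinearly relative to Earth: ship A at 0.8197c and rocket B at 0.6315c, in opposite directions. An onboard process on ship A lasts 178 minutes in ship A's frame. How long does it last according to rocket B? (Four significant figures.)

Speed of ship A in rocket B's frame: u = (v_A + v_B)/(1 + v_A v_B/c²) = (0.8197 + 0.6315)/(1 + 0.8197×0.6315) = 1.4512/1.51764055 = 0.95622; |u| = 0.95622c.
γ for this relative speed: γ = 1/√(1 − 0.914357) = 3.4171.
Ship A's interval is proper; time dilation gives Δt_B = γΔτ = 3.4171 × 178 minutes = 608.2 minutes.

608.2 minutes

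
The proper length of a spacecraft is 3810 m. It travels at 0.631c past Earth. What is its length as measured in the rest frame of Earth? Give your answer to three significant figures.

γ = 1/√(1 − β²) = 1/√(1 − 0.398161) = 1/√0.601839 = 1/0.775783 = 1.289.
Along the direction of motion the measured length is L₀/γ = 3810/1.289 = 2960 m.

2960 m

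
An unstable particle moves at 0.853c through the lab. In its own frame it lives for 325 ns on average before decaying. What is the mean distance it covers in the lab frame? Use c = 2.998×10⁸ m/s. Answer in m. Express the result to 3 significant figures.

Lorentz factor: γ = (1 − 0.727609)^(−1/2) = 1.916.
Lab-frame lifetime: Δt = γτ = 1.916 × 325 ns = 622.7 ns.
Distance: d = vΔt = 0.853 × 2.998×10⁸ m/s × 6.2270×10^-7 s = 159 m.

159 m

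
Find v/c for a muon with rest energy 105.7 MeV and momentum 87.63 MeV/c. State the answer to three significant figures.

0.638

pc/(mc²) = 87.63/105.7 = 0.82904 = βγ = β/√(1−β²).
So β² = x²/(1 + x²) with x = 0.82904: x² = 0.687307, β² = 0.687307/1.687307 = 0.40734, β = 0.638.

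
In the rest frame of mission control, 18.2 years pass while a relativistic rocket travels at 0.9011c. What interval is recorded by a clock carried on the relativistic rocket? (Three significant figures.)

γ = 1/√(1 − β²) = 1/√(1 − 0.81198121) = 1/√0.18801879 = 1/0.433611 = 2.3062.
The relativistic rocket's clock runs slow as seen from mission control, so Δτ = Δt/γ = 18.2/2.3062 = 7.89 years.

7.89 years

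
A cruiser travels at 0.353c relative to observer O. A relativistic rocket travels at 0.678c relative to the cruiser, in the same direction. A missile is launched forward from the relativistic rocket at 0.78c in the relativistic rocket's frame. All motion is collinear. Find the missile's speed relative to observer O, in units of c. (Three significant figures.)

First combine the missile and relativistic rocket (S''→S'): u₁ = (0.78 + 0.678)/(1 + 0.78×0.678) = 1.458/1.52884 = 0.95366.
Then combine with the cruiser (S'→S): u = (0.95366 + 0.353)/(1 + 0.95366×0.353) = 1.30666/1.33664198 = 0.97757.

0.978c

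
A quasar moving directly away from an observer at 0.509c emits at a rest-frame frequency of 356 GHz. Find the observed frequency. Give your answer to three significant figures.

Relativistic Doppler (source moving away): f_obs = f_src · √((1−β)/(1+β)).
With β = 0.509: factor = √(0.491/1.509) = 0.57042.
f_obs = 356 × 0.57042 = 203 GHz.

203 GHz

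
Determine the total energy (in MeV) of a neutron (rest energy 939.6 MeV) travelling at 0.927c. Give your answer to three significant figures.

2510 MeV

Lorentz factor: γ = (1 − 0.859329)^(−1/2) = 2.6662.
Total energy: E = γmc² = 2.6662 × 939.6 MeV = 2510 MeV.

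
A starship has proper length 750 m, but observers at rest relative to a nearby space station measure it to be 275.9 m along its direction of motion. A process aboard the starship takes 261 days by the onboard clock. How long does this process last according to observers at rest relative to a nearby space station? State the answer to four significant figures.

709.5 days

From L = L₀/γ: γ = 750/275.9 = 2.71838.
The same γ dilates the second interval: 2.71838 × 261 days = 709.5 days.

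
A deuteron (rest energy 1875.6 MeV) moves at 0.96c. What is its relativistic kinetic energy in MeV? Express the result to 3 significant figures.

4820 MeV

β² = 0.9216, so γ = 1/√0.0784 = 3.5714.
Kinetic energy: K = (γ − 1)mc² = (3.5714 − 1) × 1875.6 MeV = 2.5714 × 1875.6 = 4820 MeV.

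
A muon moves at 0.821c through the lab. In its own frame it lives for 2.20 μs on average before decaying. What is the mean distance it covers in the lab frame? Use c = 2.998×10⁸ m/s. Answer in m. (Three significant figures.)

γ = 1/√(1 − β²) = 1/√(1 − 0.674041) = 1/√0.325959 = 1/0.570928 = 1.7515.
Lab-frame lifetime: Δt = γτ = 1.7515 × 2.20 μs = 3.8533 μs.
Distance: d = vΔt = 0.821 × 2.998×10⁸ m/s × 3.8533×10^-6 s = 948 m.

948 m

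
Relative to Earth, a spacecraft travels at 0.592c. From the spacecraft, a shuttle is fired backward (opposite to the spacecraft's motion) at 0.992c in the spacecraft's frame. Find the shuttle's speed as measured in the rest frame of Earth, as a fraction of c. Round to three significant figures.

0.969c

Relativistic velocity addition: u = (u' + v)/(1 + u'v/c²), with u' = −0.992c and v = 0.592c.
Numerator: −0.992 + 0.592 = −0.4. Denominator: 1 + (−0.992)(0.592) = 0.412736.
u = −0.4/0.412736 = −0.96914, so the speed is 0.969c.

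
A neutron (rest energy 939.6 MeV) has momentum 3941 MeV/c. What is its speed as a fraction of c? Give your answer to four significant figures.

pc/(mc²) = 3941/939.6 = 4.1943 = βγ = β/√(1−β²).
So β² = x²/(1 + x²) with x = 4.1943: x² = 17.5922, β² = 17.5922/18.5922 = 0.946214, β = 0.9727.

0.9727c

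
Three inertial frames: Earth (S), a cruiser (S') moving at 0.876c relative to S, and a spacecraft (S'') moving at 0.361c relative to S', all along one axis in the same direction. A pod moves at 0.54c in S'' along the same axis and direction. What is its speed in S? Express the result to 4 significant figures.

Apply u = (u'+v)/(1+u'v) twice. Pod in the cruiser frame: (0.54+0.361)/(1+0.54·0.361) = 0.901/1.19494 = 0.75401c.
That velocity, transformed to the rest frame of Earth: (0.75401+0.876)/(1+0.75401·0.876) = 1.63001/1.66051276 = 0.98163c.

0.9816c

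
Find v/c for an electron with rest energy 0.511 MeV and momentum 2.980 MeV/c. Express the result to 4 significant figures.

pc/(mc²) = 2.980/0.511 = 5.8317 = βγ = β/√(1−β²).
So β² = x²/(1 + x²) with x = 5.8317: x² = 34.0087, β² = 34.0087/35.0087 = 0.971436, β = 0.9856.

0.9856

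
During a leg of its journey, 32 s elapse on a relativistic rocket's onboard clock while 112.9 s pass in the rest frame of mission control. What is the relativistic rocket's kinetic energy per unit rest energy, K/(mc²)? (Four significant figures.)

2.528

The time-dilation ratio gives γ = 112.9/32 = 3.52813.
K/(mc²) = γ − 1 = 3.52813 − 1 = 2.528.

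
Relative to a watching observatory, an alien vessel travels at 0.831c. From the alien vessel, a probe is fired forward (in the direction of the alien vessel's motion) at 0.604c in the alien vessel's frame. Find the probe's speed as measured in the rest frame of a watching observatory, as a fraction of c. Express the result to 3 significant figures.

In units of c, u = (u' + v)/(1 + u'v) with u' = 0.604 and v = 0.831.
Numerator: 0.604 + 0.831 = 1.435. Denominator: 1 + (0.604)(0.831) = 1.501924.
u = 1.435/1.501924 = 0.95544, so the speed is 0.955c.

0.955c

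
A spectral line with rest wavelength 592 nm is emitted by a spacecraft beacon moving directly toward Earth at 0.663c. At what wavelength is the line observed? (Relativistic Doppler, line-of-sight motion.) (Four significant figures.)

266.5 nm

Relativistic Doppler for wavelength: λ_obs = λ_src · √((1−β)/(1+β)).
With β = 0.663: factor = √(0.337/1.663) = 0.45016.
λ_obs = 592 × 0.45016 = 266.5 nm.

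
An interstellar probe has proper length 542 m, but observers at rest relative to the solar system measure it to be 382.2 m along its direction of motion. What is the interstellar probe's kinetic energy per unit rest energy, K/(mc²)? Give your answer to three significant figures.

0.418

Length contraction gives γ = L₀/L = 542/382.2 = 1.41811.
Since K = (γ−1)mc², K/(mc²) = 1.41811 − 1 = 0.418.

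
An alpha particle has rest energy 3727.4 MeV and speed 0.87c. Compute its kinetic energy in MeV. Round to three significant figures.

3830 MeV

Lorentz factor: γ = (1 − 0.7569)^(−1/2) = 2.0282.
Kinetic energy: K = (γ − 1)mc² = (2.0282 − 1) × 3727.4 MeV = 1.0282 × 3727.4 = 3830 MeV.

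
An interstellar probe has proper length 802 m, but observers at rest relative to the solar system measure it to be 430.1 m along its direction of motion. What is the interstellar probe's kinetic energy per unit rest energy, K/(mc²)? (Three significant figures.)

Length contraction gives γ = L₀/L = 802/430.1 = 1.86468.
K/(mc²) = γ − 1 = 1.86468 − 1 = 0.865.

0.865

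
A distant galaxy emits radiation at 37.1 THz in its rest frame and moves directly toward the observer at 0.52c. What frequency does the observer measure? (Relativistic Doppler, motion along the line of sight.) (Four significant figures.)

Relativistic Doppler (source moving toward): f_obs = f_src · √((1+β)/(1−β)).
With β = 0.52: factor = √(1.52/0.48) = 1.7795.
f_obs = 37.1 × 1.7795 = 66.02 THz.

66.02 THz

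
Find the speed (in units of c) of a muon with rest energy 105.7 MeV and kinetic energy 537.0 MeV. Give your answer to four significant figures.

0.9864c

K = (γ−1)mc², so γ = 1 + 537.0/105.7 = 6.0804.
Then v/c = √(1 − γ⁻²) = √(1 − 0.027048) = √0.972952 = 0.9864.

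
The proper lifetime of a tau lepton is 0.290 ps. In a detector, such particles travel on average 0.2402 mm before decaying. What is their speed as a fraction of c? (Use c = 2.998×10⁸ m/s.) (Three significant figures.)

Let x = d/(cτ) = 2.402×10^-4 m / (2.998×10⁸ m/s × 2.900×10^-13 s) = 2.7628. Since d = βγcτ, x = βγ = β/√(1−β²).
Solving: β² = x²/(1+x²) = 7.63306/8.63306 = 0.884166, so β = 0.940.

0.940c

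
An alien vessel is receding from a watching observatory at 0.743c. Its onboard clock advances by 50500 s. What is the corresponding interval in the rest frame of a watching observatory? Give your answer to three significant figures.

γ = 1/√(1 − β²) = 1/√(1 − 0.552049) = 1/√0.447951 = 1/0.669291 = 1.4941.
Time dilation: Δt = γ·Δτ = 1.4941 × 50500 = 75500 s.

75500 s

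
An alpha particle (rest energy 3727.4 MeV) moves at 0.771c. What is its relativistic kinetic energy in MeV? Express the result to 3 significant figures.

With β = 0.771, γ = 1/√(1 − 0.771²) = 1/√0.405559 = 1.57027.
Kinetic energy: K = (γ − 1)mc² = (1.57027 − 1) × 3727.4 MeV = 0.57027 × 3727.4 = 2130 MeV.

2130 MeV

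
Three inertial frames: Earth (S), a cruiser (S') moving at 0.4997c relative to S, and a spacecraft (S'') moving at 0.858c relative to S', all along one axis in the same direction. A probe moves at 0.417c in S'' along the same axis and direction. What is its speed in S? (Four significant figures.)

0.9792c

Compose velocities in two stages. Stage 1 (into S'): u₁ = (0.417+0.858)/(1+0.417×0.858) = 0.93903.
Stage 2 (into S): u = (0.93903+0.4997)/(1+0.93903×0.4997) = 0.97924, so the speed is 0.9792c.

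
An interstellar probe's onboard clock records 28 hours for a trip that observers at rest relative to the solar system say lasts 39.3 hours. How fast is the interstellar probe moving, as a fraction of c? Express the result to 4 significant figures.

γ = Δt/Δτ = 39.3/28 = 1.4036.
β = √(1 − 1/γ²) = √(1 − 0.50759) = √0.49241 = 0.7017.

0.7017c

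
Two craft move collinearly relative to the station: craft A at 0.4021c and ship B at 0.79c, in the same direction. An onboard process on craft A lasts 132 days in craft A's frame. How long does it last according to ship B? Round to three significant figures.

The velocity of craft A relative to ship B is (0.4021 − 0.79)c / (1 − 0.4021×0.79) = −0.56848c; relative speed 0.56848c.
γ for this relative speed: γ = 1/√(1 − 0.32317) = 1.2155.
The clock on craft A records proper time, so ship B measures Δt = γΔτ = 1.2155 × 132 = 160 days.

160 days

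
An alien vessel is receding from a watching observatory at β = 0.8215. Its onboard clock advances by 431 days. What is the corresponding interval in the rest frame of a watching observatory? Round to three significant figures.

756 days

γ = 1/√(1 − β²) = 1/√(1 − 0.67486225) = 1/√0.32513775 = 1/0.570209 = 1.7537.
Time dilation: Δt = γ·Δτ = 1.7537 × 431 = 756 days.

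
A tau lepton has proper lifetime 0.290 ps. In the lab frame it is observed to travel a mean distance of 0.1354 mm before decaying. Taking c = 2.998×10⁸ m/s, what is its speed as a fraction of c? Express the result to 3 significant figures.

0.841c

Lab distance = (lab lifetime)·v = γτ·βc, so βγ = d/(cτ) = 1.354×10^-4/(2.998×10⁸ × 2.900×10^-13) = 1.5574.
With βγ = 1.5574: γ² = 1 + (βγ)² = 3.42549, and β = (βγ)/γ = 1.5574/1.85081 = 0.841.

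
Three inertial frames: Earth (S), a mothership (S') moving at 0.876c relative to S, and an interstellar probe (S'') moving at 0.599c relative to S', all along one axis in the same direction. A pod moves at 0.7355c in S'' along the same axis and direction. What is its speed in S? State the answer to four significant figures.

Compose velocities in two stages. Stage 1 (into S'): u₁ = (0.7355+0.599)/(1+0.7355×0.599) = 0.92637.
Stage 2 (into S): u = (0.92637+0.876)/(1+0.92637×0.876) = 0.99496, so the speed is 0.9950c.

0.9950c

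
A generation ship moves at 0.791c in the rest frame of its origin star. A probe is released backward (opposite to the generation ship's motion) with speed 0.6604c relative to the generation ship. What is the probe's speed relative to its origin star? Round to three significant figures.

0.273c

In units of c, u = (u' + v)/(1 + u'v) with u' = −0.6604 and v = 0.791.
Numerator: −0.6604 + 0.791 = 0.1306. Denominator: 1 + (−0.6604)(0.791) = 0.4776236.
u = 0.1306/0.4776236 = 0.27344, so the speed is 0.273c.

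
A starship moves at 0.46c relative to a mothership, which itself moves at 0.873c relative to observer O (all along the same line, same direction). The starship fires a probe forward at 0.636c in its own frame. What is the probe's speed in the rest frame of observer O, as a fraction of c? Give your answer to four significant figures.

First combine the probe and starship (S''→S'): u₁ = (0.636 + 0.46)/(1 + 0.636×0.46) = 1.096/1.29256 = 0.84793.
Then combine with the mothership (S'→S): u = (0.84793 + 0.873)/(1 + 0.84793×0.873) = 1.72093/1.74024289 = 0.9889.

0.9889c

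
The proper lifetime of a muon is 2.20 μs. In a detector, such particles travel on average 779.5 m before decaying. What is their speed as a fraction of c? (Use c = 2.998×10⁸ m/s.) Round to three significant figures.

d = βγcτ ⇒ βγ = d/(cτ) = 779.5 m / (659.56 m) = 1.1818.
β = (βγ)/√(1+(βγ)²) = 1.1818/√2.39665 = 0.763.

0.763c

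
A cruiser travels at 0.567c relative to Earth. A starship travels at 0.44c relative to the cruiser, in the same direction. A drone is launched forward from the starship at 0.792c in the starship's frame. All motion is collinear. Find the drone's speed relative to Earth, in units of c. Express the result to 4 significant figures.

0.9754c

Apply u = (u'+v)/(1+u'v) twice. Drone in the cruiser frame: (0.792+0.44)/(1+0.792·0.44) = 1.232/1.34848 = 0.91362c.
That velocity, transformed to the rest frame of Earth: (0.91362+0.567)/(1+0.91362·0.567) = 1.48062/1.51802254 = 0.97536c.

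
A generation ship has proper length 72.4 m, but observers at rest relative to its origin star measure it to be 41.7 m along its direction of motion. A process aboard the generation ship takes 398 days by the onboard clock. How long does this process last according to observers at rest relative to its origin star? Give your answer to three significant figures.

691 days

From L = L₀/γ: γ = 72.4/41.7 = 1.73621.
Δt = γΔτ = 1.73621 × 398 = 691 days.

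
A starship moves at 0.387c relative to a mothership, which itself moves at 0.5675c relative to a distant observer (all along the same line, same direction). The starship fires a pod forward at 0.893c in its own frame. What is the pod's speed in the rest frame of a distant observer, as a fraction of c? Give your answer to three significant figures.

First combine the pod and starship (S''→S'): u₁ = (0.893 + 0.387)/(1 + 0.893×0.387) = 1.28/1.345591 = 0.95125.
Then combine with the mothership (S'→S): u = (0.95125 + 0.5675)/(1 + 0.95125×0.5675) = 1.51875/1.539834375 = 0.98631.

0.986c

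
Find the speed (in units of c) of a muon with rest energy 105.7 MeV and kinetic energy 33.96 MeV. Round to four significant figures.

0.6536c

γ = 1 + K/(mc²) = 1 + 33.96/105.7 = 1.3213.
β = √(1 − 1/γ²) = √(1 − 0.572792) = √0.427208 = 0.6536.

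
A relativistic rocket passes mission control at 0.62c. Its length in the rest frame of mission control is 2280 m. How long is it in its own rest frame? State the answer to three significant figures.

2910 m

Lorentz factor: γ = (1 − 0.3844)^(−1/2) = 1.2745.
Proper length: L₀ = γ·L = 1.2745 × 2280 = 2910 m.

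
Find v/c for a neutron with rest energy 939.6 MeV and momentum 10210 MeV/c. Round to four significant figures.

pc/(mc²) = 10210/939.6 = 10.866 = βγ = β/√(1−β²).
So β² = x²/(1 + x²) with x = 10.866: x² = 118.07, β² = 118.07/119.07 = 0.991602, β = 0.9958.

0.9958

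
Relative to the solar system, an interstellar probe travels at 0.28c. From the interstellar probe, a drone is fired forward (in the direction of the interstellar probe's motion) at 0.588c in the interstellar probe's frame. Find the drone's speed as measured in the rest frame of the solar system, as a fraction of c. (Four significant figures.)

Relativistic velocity addition: u = (u' + v)/(1 + u'v/c²), with u' = 0.588c and v = 0.28c.
Numerator: 0.588 + 0.28 = 0.868. Denominator: 1 + (0.588)(0.28) = 1.16464.
u = 0.868/1.16464 = 0.74529, so the speed is 0.7453c.

0.7453c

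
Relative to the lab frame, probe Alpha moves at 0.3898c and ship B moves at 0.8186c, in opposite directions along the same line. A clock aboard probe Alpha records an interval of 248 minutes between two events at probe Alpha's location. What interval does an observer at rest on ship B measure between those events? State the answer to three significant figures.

618 minutes

Transform probe Alpha's velocity into ship B's frame: (0.3898 + 0.8186)/(1 + 0.3898·0.8186) = 1.2084/1.31909028, so the relative speed is 0.91609c.
γ for this relative speed: γ = 1/√(1 − 0.839221) = 2.4939.
The clock on probe Alpha records proper time, so ship B measures Δt = γΔτ = 2.4939 × 248 = 618 minutes.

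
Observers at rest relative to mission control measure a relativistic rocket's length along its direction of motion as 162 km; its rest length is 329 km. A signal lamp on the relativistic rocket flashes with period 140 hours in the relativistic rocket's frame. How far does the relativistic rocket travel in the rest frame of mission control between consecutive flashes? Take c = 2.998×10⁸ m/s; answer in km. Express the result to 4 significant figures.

2.671×10^11 km

Length contraction gives γ = L₀/L = 329/162 = 2.03086.
β = √(1 − 1/γ²) = 0.87037. Lab-frame period = γτ = 2.03086×140 hours = 284.32 hours. Distance = βc × γτ = 0.87037 × 2.998×10⁸ m/s × 1023552 s = 2.6708×10^14 m = 2.671×10^11 km.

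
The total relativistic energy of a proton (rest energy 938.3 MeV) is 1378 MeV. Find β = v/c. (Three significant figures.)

γ = E/(mc²) = 1378/938.3 = 1.4686.
β = √(1 − 1/γ²) = √(1 − 0.463653) = √0.536347 = 0.732.

0.732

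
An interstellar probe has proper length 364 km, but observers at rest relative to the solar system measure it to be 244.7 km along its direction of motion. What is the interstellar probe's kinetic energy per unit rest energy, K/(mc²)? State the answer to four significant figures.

Length contraction gives γ = L₀/L = 364/244.7 = 1.48754.
K/(mc²) = γ − 1 = 1.48754 − 1 = 0.4875.

0.4875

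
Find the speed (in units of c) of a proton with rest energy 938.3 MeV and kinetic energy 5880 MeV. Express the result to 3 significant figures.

K = (γ−1)mc², so γ = 1 + 5880/938.3 = 7.2667.
Then v/c = √(1 − γ⁻²) = √(1 − 0.0189376) = √0.9810624 = 0.990.

0.990c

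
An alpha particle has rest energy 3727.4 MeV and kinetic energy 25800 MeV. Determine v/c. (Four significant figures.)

γ = 1 + K/(mc²) = 1 + 25800/3727.4 = 7.9217.
β = √(1 − 1/γ²) = √(1 − 0.0159354) = √0.9840646 = 0.9920.

0.9920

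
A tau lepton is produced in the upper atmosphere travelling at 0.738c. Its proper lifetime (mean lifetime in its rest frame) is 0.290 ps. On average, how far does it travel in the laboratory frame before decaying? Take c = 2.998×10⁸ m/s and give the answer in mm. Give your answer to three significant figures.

0.0951 mm

γ = 1/√(1 − β²) = 1/√(1 − 0.544644) = 1/√0.455356 = 1/0.674801 = 1.4819.
Lab-frame lifetime: Δt = γτ = 1.4819 × 0.290 ps = 0.42975 ps.
Distance: d = vΔt = 0.738 × 2.998×10⁸ m/s × 4.2975×10^-13 s = 9.51×10^-5 m = 0.0951 mm.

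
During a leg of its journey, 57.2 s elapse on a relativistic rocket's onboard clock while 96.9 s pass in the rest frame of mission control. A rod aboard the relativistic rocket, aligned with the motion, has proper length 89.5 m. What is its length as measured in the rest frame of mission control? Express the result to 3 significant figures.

52.8 m

From Δt = γΔτ: γ = 96.9/57.2 = 1.69406.
L = L₀/γ = 89.5/1.69406 = 52.8 m.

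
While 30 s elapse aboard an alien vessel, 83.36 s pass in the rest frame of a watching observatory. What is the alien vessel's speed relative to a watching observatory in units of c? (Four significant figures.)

γ = Δt/Δτ = 83.36/30 = 2.7787.
β = √(1 − 1/γ²) = √(1 − 0.129514) = √0.870486 = 0.9330.

0.9330c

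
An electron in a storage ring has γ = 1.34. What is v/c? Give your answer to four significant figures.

0.6656

β = √(1 − 1/γ²) = √(1 − 1/1.7956) = √0.443083 = 0.6656.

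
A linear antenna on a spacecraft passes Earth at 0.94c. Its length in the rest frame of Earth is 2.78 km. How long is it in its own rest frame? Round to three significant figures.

8.15 km

With β = 0.94, γ = 1/√(1 − 0.94²) = 1/√0.1164 = 2.9311.
Proper length: L₀ = γ·L = 2.9311 × 2.78 = 8.15 km.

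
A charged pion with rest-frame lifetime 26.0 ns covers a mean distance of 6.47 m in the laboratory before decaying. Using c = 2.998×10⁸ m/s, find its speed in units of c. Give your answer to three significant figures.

0.639c

d = βγcτ ⇒ βγ = d/(cτ) = 6.470 m / (7.7948 m) = 0.83004.
β = (βγ)/√(1+(βγ)²) = 0.83004/√1.688966 = 0.639.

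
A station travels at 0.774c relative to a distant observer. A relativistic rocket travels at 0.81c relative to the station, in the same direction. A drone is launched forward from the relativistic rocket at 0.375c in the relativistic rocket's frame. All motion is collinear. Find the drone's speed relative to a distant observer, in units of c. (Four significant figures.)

Apply u = (u'+v)/(1+u'v) twice. Drone in the station frame: (0.375+0.81)/(1+0.375·0.81) = 1.185/1.30375 = 0.90892c.
That velocity, transformed to the rest frame of a distant observer: (0.90892+0.774)/(1+0.90892·0.774) = 1.68292/1.70350408 = 0.98792c.

0.9879c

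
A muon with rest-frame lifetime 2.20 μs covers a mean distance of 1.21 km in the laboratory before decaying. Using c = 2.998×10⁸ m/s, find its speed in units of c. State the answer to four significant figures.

0.8780c

Let x = d/(cτ) = 1210 m / (2.998×10⁸ m/s × 2.200×10^-6 s) = 1.8346. Since d = βγcτ, x = βγ = β/√(1−β²).
Solving: β² = x²/(1+x²) = 3.36576/4.36576 = 0.770945, so β = 0.8780.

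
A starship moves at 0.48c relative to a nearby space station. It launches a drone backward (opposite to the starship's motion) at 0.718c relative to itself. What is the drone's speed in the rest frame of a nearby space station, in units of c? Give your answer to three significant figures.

Relativistic velocity addition: u = (u' + v)/(1 + u'v/c²), with u' = −0.718c and v = 0.48c.
Numerator: −0.718 + 0.48 = −0.238. Denominator: 1 + (−0.718)(0.48) = 0.65536.
u = −0.238/0.65536 = −0.36316, so the speed is 0.363c.

0.363c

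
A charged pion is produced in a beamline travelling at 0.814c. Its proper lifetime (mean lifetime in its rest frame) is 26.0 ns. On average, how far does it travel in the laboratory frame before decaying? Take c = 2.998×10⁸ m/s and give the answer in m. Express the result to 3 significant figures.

γ = 1/√(1 − β²) = 1/√(1 − 0.662596) = 1/√0.337404 = 1/0.580865 = 1.7216.
Lab-frame lifetime: Δt = γτ = 1.7216 × 26.0 ns = 44.762 ns.
Distance: d = vΔt = 0.814 × 2.998×10⁸ m/s × 4.4762×10^-8 s = 10.9 m.

10.9 m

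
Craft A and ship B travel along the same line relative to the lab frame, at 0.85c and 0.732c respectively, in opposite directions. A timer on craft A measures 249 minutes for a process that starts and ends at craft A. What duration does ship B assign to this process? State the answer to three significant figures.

Speed of craft A in ship B's frame: u = (v_A + v_B)/(1 + v_A v_B/c²) = (0.85 + 0.732)/(1 + 0.85×0.732) = 1.582/1.6222 = 0.97522; |u| = 0.97522c.
γ for this relative speed: γ = 1/√(1 − 0.951054) = 4.52.
The clock on craft A records proper time, so ship B measures Δt = γΔτ = 4.52 × 249 = 1130 minutes.

1130 minutes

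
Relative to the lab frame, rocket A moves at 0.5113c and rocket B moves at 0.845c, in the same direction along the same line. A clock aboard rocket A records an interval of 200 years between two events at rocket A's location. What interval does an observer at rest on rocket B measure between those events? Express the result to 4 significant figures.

Speed of rocket A in rocket B's frame: u = (v_A − v_B)/(1 − v_A v_B/c²) = (0.5113 − 0.845)/(1 − 0.5113×0.845) = −0.3337/0.5679515 = −0.58755; |u| = 0.58755c.
At |u| = 0.58755c, γ = (1 − 0.345215)^(−1/2) = 1.2358.
Rocket A's interval is proper; time dilation gives Δt_B = γΔτ = 1.2358 × 200 years = 247.2 years.

247.2 years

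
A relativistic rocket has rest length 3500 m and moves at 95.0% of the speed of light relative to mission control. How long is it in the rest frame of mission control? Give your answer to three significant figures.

γ = 1/√(1 − β²) = 1/√(1 − 0.9025) = 1/√0.0975 = 1/0.31225 = 3.2026.
Length contraction: L = L₀/γ = 3500/3.2026 = 1090 m.

1090 m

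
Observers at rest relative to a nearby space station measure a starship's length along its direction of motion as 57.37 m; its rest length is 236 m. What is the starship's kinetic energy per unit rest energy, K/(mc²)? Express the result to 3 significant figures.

Length contraction gives γ = L₀/L = 236/57.37 = 4.11365.
Since K = (γ−1)mc², K/(mc²) = 4.11365 − 1 = 3.11.

3.11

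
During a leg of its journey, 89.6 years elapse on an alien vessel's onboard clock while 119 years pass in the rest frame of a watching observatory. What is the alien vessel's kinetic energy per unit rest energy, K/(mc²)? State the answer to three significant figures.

γ = Δt/Δτ = 119/89.6 = 1.32812.
Since K = (γ−1)mc², K/(mc²) = 1.32812 − 1 = 0.328.

0.328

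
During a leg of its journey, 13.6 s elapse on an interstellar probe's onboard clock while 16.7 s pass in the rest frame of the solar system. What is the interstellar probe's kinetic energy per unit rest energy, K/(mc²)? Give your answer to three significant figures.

0.228

From Δt = γΔτ: γ = 16.7/13.6 = 1.22794.
K/(mc²) = γ − 1 = 1.22794 − 1 = 0.228.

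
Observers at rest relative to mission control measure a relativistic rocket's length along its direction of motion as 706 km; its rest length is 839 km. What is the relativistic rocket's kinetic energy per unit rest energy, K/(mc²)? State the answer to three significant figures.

0.188

From L = L₀/γ: γ = 839/706 = 1.18839.
K/(mc²) = γ − 1 = 1.18839 − 1 = 0.188.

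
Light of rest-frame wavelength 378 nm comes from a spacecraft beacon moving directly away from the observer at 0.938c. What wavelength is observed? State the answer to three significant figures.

Relativistic Doppler for wavelength: λ_obs = λ_src · √((1+β)/(1−β)).
With β = 0.938: factor = √(1.938/0.062) = 5.5909.
λ_obs = 378 × 5.5909 = 2110 nm.

2110 nm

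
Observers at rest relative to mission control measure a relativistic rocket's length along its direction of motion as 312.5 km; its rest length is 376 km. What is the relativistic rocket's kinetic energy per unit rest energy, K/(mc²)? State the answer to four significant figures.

0.2032

Length contraction gives γ = L₀/L = 376/312.5 = 1.2032.
K/(mc²) = γ − 1 = 1.2032 − 1 = 0.2032.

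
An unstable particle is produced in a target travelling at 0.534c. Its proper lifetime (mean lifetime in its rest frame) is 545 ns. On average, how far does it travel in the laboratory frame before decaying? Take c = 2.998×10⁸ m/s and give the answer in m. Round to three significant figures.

γ = 1/√(1 − β²) = 1/√(1 − 0.285156) = 1/√0.714844 = 1/0.845484 = 1.1828.
Lab-frame lifetime: Δt = γτ = 1.1828 × 545 ns = 644.63 ns.
Distance: d = vΔt = 0.534 × 2.998×10⁸ m/s × 6.4463×10^-7 s = 103 m.

103 m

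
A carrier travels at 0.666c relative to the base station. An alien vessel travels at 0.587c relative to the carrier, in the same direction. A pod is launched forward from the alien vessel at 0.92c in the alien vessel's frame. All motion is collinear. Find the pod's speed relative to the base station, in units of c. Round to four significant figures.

0.9957c

Compose velocities in two stages. Stage 1 (into S'): u₁ = (0.92+0.587)/(1+0.92×0.587) = 0.97855.
Stage 2 (into S): u = (0.97855+0.666)/(1+0.97855×0.666) = 0.99566, so the speed is 0.9957c.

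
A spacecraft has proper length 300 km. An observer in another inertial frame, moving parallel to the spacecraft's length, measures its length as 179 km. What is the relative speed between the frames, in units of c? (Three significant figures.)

Length contraction gives γ = L₀/L = 300/179 = 1.676.
β = √(1 − 1/γ²) = √0.643998 = 0.802.

0.802c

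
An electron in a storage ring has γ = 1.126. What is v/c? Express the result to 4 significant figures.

0.4597

β = √(1 − 1/γ²) = √(1 − 1/1.267876) = √0.211279 = 0.4597.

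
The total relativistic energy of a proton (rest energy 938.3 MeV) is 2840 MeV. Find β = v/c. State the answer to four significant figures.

γ = E/(mc²) = 2840/938.3 = 3.0268.
β = √(1 − 1/γ²) = √(1 − 0.109152) = √0.890848 = 0.9438.

0.9438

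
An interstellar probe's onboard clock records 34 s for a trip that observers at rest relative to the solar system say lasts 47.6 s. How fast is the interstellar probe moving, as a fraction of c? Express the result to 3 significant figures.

γ = Δt/Δτ = 47.6/34 = 1.4.
β = √(1 − 1/γ²) = √(1 − 0.510204) = √0.489796 = 0.700.

0.700c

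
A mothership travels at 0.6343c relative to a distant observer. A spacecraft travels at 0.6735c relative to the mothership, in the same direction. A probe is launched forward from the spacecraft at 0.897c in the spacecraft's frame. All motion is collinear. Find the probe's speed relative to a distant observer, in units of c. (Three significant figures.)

0.995c

First combine the probe and spacecraft (S''→S'): u₁ = (0.897 + 0.6735)/(1 + 0.897×0.6735) = 1.5705/1.6041295 = 0.97904.
Then combine with the mothership (S'→S): u = (0.97904 + 0.6343)/(1 + 0.97904×0.6343) = 1.61334/1.621005072 = 0.99527.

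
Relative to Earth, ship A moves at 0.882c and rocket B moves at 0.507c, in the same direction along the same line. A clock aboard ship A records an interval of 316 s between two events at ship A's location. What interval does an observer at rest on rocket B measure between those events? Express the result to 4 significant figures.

Speed of ship A in rocket B's frame: u = (v_A − v_B)/(1 − v_A v_B/c²) = (0.882 − 0.507)/(1 − 0.882×0.507) = 0.375/0.552826 = 0.67833; |u| = 0.67833c.
γ for this relative speed: γ = 1/√(1 − 0.460132) = 1.361.
Ship A's interval is proper; time dilation gives Δt_B = γΔτ = 1.361 × 316 s = 430.1 s.

430.1 s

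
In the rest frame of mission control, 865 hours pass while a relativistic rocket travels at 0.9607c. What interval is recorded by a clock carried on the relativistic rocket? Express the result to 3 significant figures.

240 hours

γ = 1/√(1 − β²) = 1/√(1 − 0.92294449) = 1/√0.07705551 = 3.6025.
The moving clock records proper time: Δτ = Δt/γ = 865/3.6025 = 240 hours.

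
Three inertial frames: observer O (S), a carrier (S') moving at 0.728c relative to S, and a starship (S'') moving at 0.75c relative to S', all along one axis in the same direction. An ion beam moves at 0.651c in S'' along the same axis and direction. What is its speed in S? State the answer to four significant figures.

First combine the ion beam and starship (S''→S'): u₁ = (0.651 + 0.75)/(1 + 0.651×0.75) = 1.401/1.48825 = 0.94137.
Then combine with the carrier (S'→S): u = (0.94137 + 0.728)/(1 + 0.94137×0.728) = 1.66937/1.68531736 = 0.99054.

0.9905c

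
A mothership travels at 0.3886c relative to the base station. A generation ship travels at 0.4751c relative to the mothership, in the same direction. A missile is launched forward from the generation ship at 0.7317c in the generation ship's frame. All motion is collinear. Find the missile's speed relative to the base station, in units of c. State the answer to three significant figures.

Apply u = (u'+v)/(1+u'v) twice. Missile in the mothership frame: (0.7317+0.4751)/(1+0.7317·0.4751) = 1.2068/1.34763067 = 0.8955c.
That velocity, transformed to the rest frame of the base station: (0.8955+0.3886)/(1+0.8955·0.3886) = 1.2841/1.3479913 = 0.9526c.

0.953c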